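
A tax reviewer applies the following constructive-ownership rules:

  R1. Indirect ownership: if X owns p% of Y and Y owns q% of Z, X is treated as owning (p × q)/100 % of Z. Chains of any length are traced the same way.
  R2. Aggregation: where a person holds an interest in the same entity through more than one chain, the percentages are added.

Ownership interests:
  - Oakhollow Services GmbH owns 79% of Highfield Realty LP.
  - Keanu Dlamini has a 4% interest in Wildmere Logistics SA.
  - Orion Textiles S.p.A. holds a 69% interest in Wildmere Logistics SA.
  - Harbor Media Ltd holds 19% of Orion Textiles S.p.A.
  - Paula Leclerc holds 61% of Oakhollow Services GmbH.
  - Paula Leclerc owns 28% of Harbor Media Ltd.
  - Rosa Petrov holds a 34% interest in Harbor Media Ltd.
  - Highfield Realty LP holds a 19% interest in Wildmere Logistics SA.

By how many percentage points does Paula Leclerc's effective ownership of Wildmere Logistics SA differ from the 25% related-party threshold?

Chain via Harbor Media Ltd → Orion Textiles S.p.A. (R1): 28% × 19% × 69% = 3.6708% of Wildmere Logistics SA.
Chain via Oakhollow Services GmbH → Highfield Realty LP (R1): 61% × 79% × 19% = 9.1561% of Wildmere Logistics SA.
Aggregating (R2): 3.6708% + 9.1561% = 12.8269%.
12.8269% falls short of the 25% threshold by 12.1731 percentage points.

12.1731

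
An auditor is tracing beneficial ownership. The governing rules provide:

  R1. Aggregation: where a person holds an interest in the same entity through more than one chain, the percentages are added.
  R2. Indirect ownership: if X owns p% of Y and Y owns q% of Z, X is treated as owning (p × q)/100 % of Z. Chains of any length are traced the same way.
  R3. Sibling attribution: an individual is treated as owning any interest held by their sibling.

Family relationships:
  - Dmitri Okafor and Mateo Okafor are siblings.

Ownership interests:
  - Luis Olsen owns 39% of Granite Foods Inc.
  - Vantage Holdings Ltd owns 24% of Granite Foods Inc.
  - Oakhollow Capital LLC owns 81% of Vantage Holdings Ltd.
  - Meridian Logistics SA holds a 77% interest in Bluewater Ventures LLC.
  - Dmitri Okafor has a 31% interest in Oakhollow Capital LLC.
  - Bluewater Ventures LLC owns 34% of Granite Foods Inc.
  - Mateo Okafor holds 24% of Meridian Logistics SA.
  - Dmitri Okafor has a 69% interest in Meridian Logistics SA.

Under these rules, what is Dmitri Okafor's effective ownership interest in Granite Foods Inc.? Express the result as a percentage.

By sibling attribution (R3), Dmitri Okafor is treated as also owning Mateo Okafor's interest in Meridian Logistics SA, giving 69% + 24% = 93%.
Chain via Meridian Logistics SA → Bluewater Ventures LLC (R2): 93% × 77% × 34% = 24.3474% of Granite Foods Inc.
Chain via Oakhollow Capital LLC → Vantage Holdings Ltd (R2): 31% × 81% × 24% = 6.0264% of Granite Foods Inc.
Aggregating (R1): 24.3474% + 6.0264% = 30.3738%.

30.3738%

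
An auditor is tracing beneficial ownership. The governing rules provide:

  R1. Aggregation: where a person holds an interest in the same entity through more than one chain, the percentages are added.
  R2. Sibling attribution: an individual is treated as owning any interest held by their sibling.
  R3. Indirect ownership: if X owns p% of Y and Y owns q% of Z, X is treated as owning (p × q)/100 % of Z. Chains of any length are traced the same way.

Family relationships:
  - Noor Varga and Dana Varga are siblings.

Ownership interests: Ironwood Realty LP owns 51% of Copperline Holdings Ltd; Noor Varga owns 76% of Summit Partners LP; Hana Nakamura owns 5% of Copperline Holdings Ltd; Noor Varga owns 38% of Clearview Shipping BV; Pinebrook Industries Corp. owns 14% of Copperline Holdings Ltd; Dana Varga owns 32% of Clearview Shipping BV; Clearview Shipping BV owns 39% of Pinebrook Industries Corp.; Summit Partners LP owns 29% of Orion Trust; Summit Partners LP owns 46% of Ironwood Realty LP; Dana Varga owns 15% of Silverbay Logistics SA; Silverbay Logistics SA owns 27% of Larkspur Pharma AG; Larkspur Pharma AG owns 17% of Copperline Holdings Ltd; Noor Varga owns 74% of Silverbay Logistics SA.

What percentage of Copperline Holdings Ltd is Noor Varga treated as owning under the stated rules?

25.7367%

By sibling attribution (R2), Noor Varga is treated as also owning Dana Varga's interest in Clearview Shipping BV, giving 38% + 32% = 70%.
By sibling attribution (R2), Noor Varga is treated as also owning Dana Varga's interest in Silverbay Logistics SA, giving 74% + 15% = 89%.
Chain via Clearview Shipping BV → Pinebrook Industries Corp. (R3): 70% × 39% × 14% = 3.822% of Copperline Holdings Ltd.
Chain via Silverbay Logistics SA → Larkspur Pharma AG (R3): 89% × 27% × 17% = 4.0851% of Copperline Holdings Ltd.
Chain via Summit Partners LP → Ironwood Realty LP (R3): 76% × 46% × 51% = 17.8296% of Copperline Holdings Ltd.
Aggregating (R1): 3.822% + 4.0851% + 17.8296% = 25.7367%.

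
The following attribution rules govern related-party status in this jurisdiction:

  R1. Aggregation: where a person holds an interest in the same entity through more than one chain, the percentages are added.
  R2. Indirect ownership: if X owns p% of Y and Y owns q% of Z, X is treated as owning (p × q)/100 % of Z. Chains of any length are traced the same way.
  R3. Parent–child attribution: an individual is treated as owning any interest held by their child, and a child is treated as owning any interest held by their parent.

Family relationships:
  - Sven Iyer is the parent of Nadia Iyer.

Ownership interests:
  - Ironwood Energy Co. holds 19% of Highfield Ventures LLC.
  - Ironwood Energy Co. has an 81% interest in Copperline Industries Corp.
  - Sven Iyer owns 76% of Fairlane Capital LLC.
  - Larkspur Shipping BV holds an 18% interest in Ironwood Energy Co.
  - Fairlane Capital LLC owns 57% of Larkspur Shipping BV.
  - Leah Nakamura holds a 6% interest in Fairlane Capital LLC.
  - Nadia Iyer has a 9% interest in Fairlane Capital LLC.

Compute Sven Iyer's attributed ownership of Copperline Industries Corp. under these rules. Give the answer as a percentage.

By parent–child attribution (R3), Sven Iyer is treated as also owning Nadia Iyer's interest in Fairlane Capital LLC, giving 76% + 9% = 85%.
Chain via Fairlane Capital LLC → Larkspur Shipping BV → Ironwood Energy Co. (R2): 85% × 57% × 18% × 81% = 7.06401% of Copperline Industries Corp.

7.06401%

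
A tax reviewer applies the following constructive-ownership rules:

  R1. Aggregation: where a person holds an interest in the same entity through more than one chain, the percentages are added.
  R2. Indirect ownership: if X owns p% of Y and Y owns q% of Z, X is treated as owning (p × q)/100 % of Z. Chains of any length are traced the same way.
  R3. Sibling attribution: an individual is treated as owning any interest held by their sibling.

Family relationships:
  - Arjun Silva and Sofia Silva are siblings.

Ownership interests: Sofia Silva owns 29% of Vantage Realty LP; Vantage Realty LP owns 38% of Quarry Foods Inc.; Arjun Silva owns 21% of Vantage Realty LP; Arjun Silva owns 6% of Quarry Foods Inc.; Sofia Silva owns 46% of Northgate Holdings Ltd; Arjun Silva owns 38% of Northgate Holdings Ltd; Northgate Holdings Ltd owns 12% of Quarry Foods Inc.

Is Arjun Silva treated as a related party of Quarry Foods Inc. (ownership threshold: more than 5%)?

By sibling attribution (R3), Arjun Silva is treated as also owning Sofia Silva's interest in Northgate Holdings Ltd, giving 38% + 46% = 84%.
By sibling attribution (R3), Arjun Silva is treated as also owning Sofia Silva's interest in Vantage Realty LP, giving 21% + 29% = 50%.
Chain via Northgate Holdings Ltd (R2): 84% × 12% = 10.08% of Quarry Foods Inc.
Chain via Vantage Realty LP (R2): 50% × 38% = 19% of Quarry Foods Inc.
Direct interest in Quarry Foods Inc: 6%.
Aggregating (R1): 10.08% + 19% + 6% = 35.08%.
35.08% exceeds the 5% threshold, so Arjun is a related party to Quarry Foods Inc.

Yes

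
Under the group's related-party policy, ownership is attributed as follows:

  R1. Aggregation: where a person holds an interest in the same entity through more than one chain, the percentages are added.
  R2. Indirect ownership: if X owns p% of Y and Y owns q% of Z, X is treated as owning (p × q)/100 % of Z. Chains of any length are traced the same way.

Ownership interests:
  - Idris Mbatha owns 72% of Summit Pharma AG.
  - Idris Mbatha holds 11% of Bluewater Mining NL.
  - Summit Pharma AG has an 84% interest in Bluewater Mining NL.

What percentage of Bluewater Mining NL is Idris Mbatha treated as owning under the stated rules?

71.48%

Chain via Summit Pharma AG (R2): 72% × 84% = 60.48% of Bluewater Mining NL.
Direct interest in Bluewater Mining NL: 11%.
Aggregating (R1): 60.48% + 11% = 71.48%.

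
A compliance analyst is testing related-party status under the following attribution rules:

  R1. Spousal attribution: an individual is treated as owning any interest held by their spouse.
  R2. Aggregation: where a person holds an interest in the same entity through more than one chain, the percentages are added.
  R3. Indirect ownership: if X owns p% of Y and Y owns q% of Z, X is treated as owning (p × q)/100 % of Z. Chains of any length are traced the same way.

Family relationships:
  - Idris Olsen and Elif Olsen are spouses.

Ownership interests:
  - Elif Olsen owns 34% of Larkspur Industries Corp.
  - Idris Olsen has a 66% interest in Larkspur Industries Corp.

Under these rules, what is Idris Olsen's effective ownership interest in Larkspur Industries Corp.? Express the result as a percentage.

100%

By spousal attribution (R1), Idris Olsen is treated as also owning Elif Olsen's interest in Larkspur Industries Corp, giving 66% + 34% = 100%.
Direct interest in Larkspur Industries Corp: 100%.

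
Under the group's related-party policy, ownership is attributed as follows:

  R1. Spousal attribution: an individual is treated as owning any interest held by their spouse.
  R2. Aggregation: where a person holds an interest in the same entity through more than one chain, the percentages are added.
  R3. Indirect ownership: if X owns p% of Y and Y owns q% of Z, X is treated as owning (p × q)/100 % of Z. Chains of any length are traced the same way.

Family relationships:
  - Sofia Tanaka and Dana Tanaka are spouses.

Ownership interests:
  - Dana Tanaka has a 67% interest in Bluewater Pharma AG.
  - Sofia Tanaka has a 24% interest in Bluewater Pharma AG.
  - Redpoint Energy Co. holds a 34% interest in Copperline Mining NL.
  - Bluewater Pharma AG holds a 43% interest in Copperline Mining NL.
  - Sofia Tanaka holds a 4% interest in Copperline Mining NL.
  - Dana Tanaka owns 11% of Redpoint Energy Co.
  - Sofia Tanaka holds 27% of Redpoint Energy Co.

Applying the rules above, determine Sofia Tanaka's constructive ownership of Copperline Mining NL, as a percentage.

By spousal attribution (R1), Sofia Tanaka is treated as also owning Dana Tanaka's interest in Bluewater Pharma AG, giving 24% + 67% = 91%.
By spousal attribution (R1), Sofia Tanaka is treated as also owning Dana Tanaka's interest in Redpoint Energy Co, giving 27% + 11% = 38%.
Chain via Bluewater Pharma AG (R3): 91% × 43% = 39.13% of Copperline Mining NL.
Chain via Redpoint Energy Co. (R3): 38% × 34% = 12.92% of Copperline Mining NL.
Direct interest in Copperline Mining NL: 4%.
Aggregating (R2): 39.13% + 12.92% + 4% = 56.05%.

56.05%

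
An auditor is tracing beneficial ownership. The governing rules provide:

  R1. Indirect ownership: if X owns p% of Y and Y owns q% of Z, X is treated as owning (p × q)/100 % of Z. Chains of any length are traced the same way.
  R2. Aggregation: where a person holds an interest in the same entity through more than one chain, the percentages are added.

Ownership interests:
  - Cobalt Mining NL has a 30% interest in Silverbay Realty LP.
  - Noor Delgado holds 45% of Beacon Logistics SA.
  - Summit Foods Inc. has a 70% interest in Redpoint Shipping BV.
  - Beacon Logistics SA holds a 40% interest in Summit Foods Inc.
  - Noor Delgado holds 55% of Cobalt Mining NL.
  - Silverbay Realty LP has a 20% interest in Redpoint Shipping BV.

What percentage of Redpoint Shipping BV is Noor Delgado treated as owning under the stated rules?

15.9%

Chain via Cobalt Mining NL → Silverbay Realty LP (R1): 55% × 30% × 20% = 3.3% of Redpoint Shipping BV.
Chain via Beacon Logistics SA → Summit Foods Inc. (R1): 45% × 40% × 70% = 12.6% of Redpoint Shipping BV.
Aggregating (R2): 3.3% + 12.6% = 15.9%.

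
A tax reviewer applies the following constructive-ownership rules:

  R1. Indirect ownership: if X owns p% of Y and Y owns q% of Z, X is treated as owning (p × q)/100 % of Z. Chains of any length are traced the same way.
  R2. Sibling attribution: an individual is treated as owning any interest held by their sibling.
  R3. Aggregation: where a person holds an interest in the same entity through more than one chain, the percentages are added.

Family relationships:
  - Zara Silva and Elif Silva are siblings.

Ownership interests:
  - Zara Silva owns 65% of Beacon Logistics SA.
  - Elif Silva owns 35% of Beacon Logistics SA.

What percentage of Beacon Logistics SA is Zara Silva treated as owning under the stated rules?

100%

By sibling attribution (R2), Zara Silva is treated as also owning Elif Silva's interest in Beacon Logistics SA, giving 65% + 35% = 100%.
Direct interest in Beacon Logistics SA: 100%.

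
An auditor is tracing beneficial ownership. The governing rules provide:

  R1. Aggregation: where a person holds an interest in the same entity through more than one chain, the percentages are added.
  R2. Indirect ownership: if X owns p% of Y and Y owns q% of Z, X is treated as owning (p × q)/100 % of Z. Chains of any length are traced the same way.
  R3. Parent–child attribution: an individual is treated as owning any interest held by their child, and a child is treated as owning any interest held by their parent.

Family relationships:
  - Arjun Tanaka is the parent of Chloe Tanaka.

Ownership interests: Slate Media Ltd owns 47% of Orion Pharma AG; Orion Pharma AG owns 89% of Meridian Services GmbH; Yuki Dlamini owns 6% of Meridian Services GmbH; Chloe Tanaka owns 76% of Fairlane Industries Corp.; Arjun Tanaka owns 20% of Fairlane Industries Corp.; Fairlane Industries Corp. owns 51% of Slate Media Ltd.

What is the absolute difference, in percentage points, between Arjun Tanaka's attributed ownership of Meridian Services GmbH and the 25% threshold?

4.520032

By parent–child attribution (R3), Arjun Tanaka is treated as also owning Chloe Tanaka's interest in Fairlane Industries Corp, giving 20% + 76% = 96%.
Chain via Fairlane Industries Corp. → Slate Media Ltd → Orion Pharma AG (R2): 96% × 51% × 47% × 89% = 20.479968% of Meridian Services GmbH.
20.479968% falls short of the 25% threshold by 4.520032 percentage points.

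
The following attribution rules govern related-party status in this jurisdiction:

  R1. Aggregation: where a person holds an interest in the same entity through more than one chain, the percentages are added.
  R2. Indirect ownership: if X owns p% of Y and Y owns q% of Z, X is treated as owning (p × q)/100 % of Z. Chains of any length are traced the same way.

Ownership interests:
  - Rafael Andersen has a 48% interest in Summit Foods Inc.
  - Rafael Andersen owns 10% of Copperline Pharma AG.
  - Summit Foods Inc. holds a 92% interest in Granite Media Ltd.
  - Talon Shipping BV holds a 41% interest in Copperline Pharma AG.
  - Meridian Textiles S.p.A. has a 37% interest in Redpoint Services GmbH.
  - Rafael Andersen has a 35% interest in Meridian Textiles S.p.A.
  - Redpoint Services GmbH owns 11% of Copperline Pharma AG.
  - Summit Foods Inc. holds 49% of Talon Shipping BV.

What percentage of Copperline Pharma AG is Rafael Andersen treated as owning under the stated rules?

Chain via Summit Foods Inc. → Talon Shipping BV (R2): 48% × 49% × 41% = 9.6432% of Copperline Pharma AG.
Chain via Meridian Textiles S.p.A. → Redpoint Services GmbH (R2): 35% × 37% × 11% = 1.4245% of Copperline Pharma AG.
Direct interest in Copperline Pharma AG: 10%.
Aggregating (R1): 9.6432% + 1.4245% + 10% = 21.0677%.

21.0677%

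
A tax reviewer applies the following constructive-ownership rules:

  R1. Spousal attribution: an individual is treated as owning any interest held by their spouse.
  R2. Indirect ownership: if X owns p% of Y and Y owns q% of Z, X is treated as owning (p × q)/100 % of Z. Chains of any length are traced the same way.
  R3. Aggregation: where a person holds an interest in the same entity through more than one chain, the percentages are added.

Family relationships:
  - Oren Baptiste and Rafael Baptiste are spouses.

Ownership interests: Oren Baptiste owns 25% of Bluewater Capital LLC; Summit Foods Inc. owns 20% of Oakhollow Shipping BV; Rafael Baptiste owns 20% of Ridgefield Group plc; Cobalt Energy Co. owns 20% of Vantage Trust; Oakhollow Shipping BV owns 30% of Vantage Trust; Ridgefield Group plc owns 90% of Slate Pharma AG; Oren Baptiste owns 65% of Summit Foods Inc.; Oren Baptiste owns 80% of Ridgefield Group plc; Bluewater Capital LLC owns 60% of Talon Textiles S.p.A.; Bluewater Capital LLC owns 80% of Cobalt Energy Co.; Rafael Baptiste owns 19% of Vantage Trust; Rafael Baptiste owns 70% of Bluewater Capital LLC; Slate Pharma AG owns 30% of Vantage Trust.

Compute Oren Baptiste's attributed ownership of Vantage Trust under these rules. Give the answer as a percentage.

65.1%

By spousal attribution (R1), Oren Baptiste is treated as also owning Rafael Baptiste's interest in Ridgefield Group plc, giving 80% + 20% = 100%.
By spousal attribution (R1), Oren Baptiste is treated as also owning Rafael Baptiste's interest in Bluewater Capital LLC, giving 25% + 70% = 95%.
By spousal attribution (R1), Oren Baptiste is treated as owning Rafael Baptiste's 19% interest in Vantage Trust.
Chain via Summit Foods Inc. → Oakhollow Shipping BV (R2): 65% × 20% × 30% = 3.9% of Vantage Trust.
Chain via Ridgefield Group plc → Slate Pharma AG (R2): 100% × 90% × 30% = 27% of Vantage Trust.
Chain via Bluewater Capital LLC → Cobalt Energy Co. (R2): 95% × 80% × 20% = 15.2% of Vantage Trust.
Direct interest in Vantage Trust: 19%.
Aggregating (R3): 3.9% + 27% + 15.2% + 19% = 65.1%.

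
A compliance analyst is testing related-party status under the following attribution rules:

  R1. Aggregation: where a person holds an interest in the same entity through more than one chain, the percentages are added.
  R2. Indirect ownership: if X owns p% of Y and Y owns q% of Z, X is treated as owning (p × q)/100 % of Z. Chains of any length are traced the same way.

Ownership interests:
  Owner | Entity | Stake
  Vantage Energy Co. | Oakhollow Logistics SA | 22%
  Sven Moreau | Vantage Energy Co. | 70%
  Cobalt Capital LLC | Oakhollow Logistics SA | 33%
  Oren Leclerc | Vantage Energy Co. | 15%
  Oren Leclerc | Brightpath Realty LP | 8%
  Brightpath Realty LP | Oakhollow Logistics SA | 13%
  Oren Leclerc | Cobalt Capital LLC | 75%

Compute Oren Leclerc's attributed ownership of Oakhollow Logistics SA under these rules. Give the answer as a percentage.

29.09%

Chain via Cobalt Capital LLC (R2): 75% × 33% = 24.75% of Oakhollow Logistics SA.
Chain via Brightpath Realty LP (R2): 8% × 13% = 1.04% of Oakhollow Logistics SA.
Chain via Vantage Energy Co. (R2): 15% × 22% = 3.3% of Oakhollow Logistics SA.
Aggregating (R1): 24.75% + 1.04% + 3.3% = 29.09%.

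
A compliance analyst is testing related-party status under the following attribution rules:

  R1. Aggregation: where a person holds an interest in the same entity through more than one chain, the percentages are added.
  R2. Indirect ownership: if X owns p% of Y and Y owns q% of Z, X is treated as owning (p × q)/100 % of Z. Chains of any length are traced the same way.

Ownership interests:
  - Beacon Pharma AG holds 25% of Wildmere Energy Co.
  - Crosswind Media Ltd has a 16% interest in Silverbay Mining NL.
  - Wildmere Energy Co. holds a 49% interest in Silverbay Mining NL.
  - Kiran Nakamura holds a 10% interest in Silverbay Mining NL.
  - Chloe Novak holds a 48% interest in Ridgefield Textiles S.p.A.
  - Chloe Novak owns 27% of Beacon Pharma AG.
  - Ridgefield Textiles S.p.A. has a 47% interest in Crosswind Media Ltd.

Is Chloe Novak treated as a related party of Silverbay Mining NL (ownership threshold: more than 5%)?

Chain via Ridgefield Textiles S.p.A. → Crosswind Media Ltd (R2): 48% × 47% × 16% = 3.6096% of Silverbay Mining NL.
Chain via Beacon Pharma AG → Wildmere Energy Co. (R2): 27% × 25% × 49% = 3.3075% of Silverbay Mining NL.
Aggregating (R1): 3.6096% + 3.3075% = 6.9171%.
6.9171% exceeds the 5% threshold, so Chloe is a related party to Silverbay Mining NL.

Yes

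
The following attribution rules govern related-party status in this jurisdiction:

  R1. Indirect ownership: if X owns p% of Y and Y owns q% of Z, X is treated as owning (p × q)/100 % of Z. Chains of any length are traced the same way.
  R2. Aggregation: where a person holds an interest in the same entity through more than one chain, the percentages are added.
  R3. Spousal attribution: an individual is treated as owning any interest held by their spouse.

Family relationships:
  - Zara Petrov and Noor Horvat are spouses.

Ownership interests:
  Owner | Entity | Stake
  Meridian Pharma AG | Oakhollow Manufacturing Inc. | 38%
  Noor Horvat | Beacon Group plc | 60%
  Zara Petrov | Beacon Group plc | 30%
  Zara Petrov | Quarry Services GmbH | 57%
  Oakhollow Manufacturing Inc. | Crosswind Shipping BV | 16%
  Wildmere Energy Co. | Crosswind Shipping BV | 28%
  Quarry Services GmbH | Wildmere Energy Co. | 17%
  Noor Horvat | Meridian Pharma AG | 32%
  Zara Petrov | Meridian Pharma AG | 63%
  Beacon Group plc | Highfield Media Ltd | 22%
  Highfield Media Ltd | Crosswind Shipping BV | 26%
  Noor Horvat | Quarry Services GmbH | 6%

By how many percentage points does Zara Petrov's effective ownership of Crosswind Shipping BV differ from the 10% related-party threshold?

3.9228

By spousal attribution (R3), Zara Petrov is treated as also owning Noor Horvat's interest in Beacon Group plc, giving 30% + 60% = 90%.
By spousal attribution (R3), Zara Petrov is treated as also owning Noor Horvat's interest in Quarry Services GmbH, giving 57% + 6% = 63%.
By spousal attribution (R3), Zara Petrov is treated as also owning Noor Horvat's interest in Meridian Pharma AG, giving 63% + 32% = 95%.
Chain via Beacon Group plc → Highfield Media Ltd (R1): 90% × 22% × 26% = 5.148% of Crosswind Shipping BV.
Chain via Quarry Services GmbH → Wildmere Energy Co. (R1): 63% × 17% × 28% = 2.9988% of Crosswind Shipping BV.
Chain via Meridian Pharma AG → Oakhollow Manufacturing Inc. (R1): 95% × 38% × 16% = 5.776% of Crosswind Shipping BV.
Aggregating (R2): 5.148% + 2.9988% + 5.776% = 13.9228%.
13.9228% exceeds the 10% threshold by 3.9228 percentage points.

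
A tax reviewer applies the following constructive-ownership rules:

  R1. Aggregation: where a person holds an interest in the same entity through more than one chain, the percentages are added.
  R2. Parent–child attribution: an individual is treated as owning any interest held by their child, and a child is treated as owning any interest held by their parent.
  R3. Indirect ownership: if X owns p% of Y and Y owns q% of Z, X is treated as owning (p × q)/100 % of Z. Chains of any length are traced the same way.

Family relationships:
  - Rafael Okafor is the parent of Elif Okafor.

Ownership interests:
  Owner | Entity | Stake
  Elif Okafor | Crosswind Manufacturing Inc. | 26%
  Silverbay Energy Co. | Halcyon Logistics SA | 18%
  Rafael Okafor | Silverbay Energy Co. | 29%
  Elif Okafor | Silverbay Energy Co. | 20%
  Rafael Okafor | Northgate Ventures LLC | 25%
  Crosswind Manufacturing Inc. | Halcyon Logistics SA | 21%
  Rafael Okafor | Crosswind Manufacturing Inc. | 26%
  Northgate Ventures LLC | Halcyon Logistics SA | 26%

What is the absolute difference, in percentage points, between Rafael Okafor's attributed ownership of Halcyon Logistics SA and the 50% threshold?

By parent–child attribution (R2), Rafael Okafor is treated as also owning Elif Okafor's interest in Crosswind Manufacturing Inc, giving 26% + 26% = 52%.
By parent–child attribution (R2), Rafael Okafor is treated as also owning Elif Okafor's interest in Silverbay Energy Co, giving 29% + 20% = 49%.
Chain via Crosswind Manufacturing Inc. (R3): 52% × 21% = 10.92% of Halcyon Logistics SA.
Chain via Silverbay Energy Co. (R3): 49% × 18% = 8.82% of Halcyon Logistics SA.
Chain via Northgate Ventures LLC (R3): 25% × 26% = 6.5% of Halcyon Logistics SA.
Aggregating (R1): 10.92% + 8.82% + 6.5% = 26.24%.
26.24% falls short of the 50% threshold by 23.76 percentage points.

23.76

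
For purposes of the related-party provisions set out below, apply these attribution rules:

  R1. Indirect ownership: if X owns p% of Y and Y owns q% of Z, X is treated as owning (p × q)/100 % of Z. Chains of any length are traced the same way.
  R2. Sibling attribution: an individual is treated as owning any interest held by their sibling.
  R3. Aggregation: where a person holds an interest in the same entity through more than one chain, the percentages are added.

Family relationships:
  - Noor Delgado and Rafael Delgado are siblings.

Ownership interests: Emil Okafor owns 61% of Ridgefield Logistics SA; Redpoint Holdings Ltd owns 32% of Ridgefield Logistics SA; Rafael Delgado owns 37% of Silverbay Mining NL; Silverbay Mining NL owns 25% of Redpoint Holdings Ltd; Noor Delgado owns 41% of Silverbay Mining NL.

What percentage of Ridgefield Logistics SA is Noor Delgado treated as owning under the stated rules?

By sibling attribution (R2), Noor Delgado is treated as also owning Rafael Delgado's interest in Silverbay Mining NL, giving 41% + 37% = 78%.
Chain via Silverbay Mining NL → Redpoint Holdings Ltd (R1): 78% × 25% × 32% = 6.24% of Ridgefield Logistics SA.

6.24%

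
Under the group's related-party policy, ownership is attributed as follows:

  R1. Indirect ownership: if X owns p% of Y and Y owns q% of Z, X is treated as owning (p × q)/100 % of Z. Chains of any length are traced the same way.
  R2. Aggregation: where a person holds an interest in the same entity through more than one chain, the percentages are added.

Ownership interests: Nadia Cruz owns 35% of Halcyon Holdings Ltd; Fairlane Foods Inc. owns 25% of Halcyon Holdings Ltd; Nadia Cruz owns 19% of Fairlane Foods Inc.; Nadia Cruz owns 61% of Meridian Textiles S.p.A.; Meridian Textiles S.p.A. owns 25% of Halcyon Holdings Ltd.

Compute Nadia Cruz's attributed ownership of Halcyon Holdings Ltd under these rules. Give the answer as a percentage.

Chain via Meridian Textiles S.p.A. (R1): 61% × 25% = 15.25% of Halcyon Holdings Ltd.
Chain via Fairlane Foods Inc. (R1): 19% × 25% = 4.75% of Halcyon Holdings Ltd.
Direct interest in Halcyon Holdings Ltd: 35%.
Aggregating (R2): 15.25% + 4.75% + 35% = 55%.

55%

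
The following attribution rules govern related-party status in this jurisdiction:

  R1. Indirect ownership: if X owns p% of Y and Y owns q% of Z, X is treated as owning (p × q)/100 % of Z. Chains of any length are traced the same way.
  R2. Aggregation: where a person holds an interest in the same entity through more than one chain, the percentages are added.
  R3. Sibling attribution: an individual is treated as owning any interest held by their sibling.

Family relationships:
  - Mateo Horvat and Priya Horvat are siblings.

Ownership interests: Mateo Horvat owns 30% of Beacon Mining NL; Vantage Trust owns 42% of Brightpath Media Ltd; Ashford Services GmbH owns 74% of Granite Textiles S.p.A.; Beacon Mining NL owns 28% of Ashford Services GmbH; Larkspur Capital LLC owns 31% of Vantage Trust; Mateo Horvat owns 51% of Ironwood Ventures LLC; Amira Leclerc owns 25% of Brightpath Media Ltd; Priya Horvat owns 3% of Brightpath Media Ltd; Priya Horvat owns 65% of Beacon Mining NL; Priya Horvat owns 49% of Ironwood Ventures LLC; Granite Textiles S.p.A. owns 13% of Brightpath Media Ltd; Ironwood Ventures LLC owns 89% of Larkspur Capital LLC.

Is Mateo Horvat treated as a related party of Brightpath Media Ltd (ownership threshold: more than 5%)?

By sibling attribution (R3), Mateo Horvat is treated as also owning Priya Horvat's interest in Beacon Mining NL, giving 30% + 65% = 95%.
By sibling attribution (R3), Mateo Horvat is treated as also owning Priya Horvat's interest in Ironwood Ventures LLC, giving 51% + 49% = 100%.
By sibling attribution (R3), Mateo Horvat is treated as owning Priya Horvat's 3% interest in Brightpath Media Ltd.
Chain via Beacon Mining NL → Ashford Services GmbH → Granite Textiles S.p.A. (R1): 95% × 28% × 74% × 13% = 2.55892% of Brightpath Media Ltd.
Chain via Ironwood Ventures LLC → Larkspur Capital LLC → Vantage Trust (R1): 100% × 89% × 31% × 42% = 11.5878% of Brightpath Media Ltd.
Direct interest in Brightpath Media Ltd: 3%.
Aggregating (R2): 2.55892% + 11.5878% + 3% = 17.14672%.
17.14672% exceeds the 5% threshold, so Mateo is a related party to Brightpath Media Ltd.

Yes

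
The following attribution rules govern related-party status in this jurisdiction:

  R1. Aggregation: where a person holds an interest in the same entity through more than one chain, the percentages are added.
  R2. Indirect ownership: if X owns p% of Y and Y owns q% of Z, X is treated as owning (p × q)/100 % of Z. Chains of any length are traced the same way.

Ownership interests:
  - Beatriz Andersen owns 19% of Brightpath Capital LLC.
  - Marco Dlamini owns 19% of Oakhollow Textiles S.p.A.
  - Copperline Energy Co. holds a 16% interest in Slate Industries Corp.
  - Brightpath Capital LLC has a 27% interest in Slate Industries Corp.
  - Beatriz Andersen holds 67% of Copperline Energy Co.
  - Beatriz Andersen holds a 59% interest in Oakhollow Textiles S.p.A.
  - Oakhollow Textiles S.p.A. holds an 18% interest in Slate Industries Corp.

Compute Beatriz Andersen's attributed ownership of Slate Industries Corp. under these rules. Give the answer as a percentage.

26.47%

Chain via Copperline Energy Co. (R2): 67% × 16% = 10.72% of Slate Industries Corp.
Chain via Brightpath Capital LLC (R2): 19% × 27% = 5.13% of Slate Industries Corp.
Chain via Oakhollow Textiles S.p.A. (R2): 59% × 18% = 10.62% of Slate Industries Corp.
Aggregating (R1): 10.72% + 5.13% + 10.62% = 26.47%.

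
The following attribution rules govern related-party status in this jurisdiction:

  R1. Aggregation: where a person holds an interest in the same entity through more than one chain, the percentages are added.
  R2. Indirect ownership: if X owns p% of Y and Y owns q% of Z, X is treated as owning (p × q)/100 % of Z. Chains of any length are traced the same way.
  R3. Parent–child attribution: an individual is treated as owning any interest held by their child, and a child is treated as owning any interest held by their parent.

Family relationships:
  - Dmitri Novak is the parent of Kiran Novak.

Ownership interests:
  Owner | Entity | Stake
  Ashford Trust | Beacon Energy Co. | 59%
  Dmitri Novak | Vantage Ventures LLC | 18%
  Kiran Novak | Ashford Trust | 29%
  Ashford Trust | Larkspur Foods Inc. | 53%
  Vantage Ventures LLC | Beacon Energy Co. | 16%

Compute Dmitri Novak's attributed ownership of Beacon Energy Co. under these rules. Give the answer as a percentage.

19.99%

By parent–child attribution (R3), Dmitri Novak is treated as owning Kiran Novak's 29% interest in Ashford Trust.
Chain via Vantage Ventures LLC (R2): 18% × 16% = 2.88% of Beacon Energy Co.
Chain via Ashford Trust (R2): 29% × 59% = 17.11% of Beacon Energy Co.
Aggregating (R1): 2.88% + 17.11% = 19.99%.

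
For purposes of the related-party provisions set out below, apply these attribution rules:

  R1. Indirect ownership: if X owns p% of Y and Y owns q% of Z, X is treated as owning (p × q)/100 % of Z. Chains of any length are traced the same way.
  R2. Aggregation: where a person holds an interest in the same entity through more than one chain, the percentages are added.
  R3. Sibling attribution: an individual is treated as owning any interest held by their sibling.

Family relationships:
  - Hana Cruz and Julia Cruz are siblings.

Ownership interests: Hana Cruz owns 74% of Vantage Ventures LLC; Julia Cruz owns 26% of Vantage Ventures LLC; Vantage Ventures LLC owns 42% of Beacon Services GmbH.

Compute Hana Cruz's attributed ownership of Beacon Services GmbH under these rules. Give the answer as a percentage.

By sibling attribution (R3), Hana Cruz is treated as also owning Julia Cruz's interest in Vantage Ventures LLC, giving 74% + 26% = 100%.
Chain via Vantage Ventures LLC (R1): 100% × 42% = 42% of Beacon Services GmbH.

42%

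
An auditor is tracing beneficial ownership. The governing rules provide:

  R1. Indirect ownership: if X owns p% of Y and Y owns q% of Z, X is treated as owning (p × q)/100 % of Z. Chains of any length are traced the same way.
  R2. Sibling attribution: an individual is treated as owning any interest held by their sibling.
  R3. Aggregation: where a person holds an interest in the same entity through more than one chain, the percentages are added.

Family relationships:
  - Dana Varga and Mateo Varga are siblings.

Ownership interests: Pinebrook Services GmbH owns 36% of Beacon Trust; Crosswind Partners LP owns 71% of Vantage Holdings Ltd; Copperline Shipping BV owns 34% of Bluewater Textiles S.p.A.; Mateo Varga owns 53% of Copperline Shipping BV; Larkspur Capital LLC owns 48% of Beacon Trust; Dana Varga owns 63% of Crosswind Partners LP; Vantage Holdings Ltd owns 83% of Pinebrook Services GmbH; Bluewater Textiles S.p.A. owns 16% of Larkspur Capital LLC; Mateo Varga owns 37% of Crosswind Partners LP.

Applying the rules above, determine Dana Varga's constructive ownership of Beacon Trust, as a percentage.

By sibling attribution (R2), Dana Varga is treated as also owning Mateo Varga's interest in Crosswind Partners LP, giving 63% + 37% = 100%.
By sibling attribution (R2), Dana Varga is treated as owning Mateo Varga's 53% interest in Copperline Shipping BV.
Chain via Crosswind Partners LP → Vantage Holdings Ltd → Pinebrook Services GmbH (R1): 100% × 71% × 83% × 36% = 21.2148% of Beacon Trust.
Chain via Copperline Shipping BV → Bluewater Textiles S.p.A. → Larkspur Capital LLC (R1): 53% × 34% × 16% × 48% = 1.383936% of Beacon Trust.
Aggregating (R3): 21.2148% + 1.383936% = 22.598736%.

22.598736%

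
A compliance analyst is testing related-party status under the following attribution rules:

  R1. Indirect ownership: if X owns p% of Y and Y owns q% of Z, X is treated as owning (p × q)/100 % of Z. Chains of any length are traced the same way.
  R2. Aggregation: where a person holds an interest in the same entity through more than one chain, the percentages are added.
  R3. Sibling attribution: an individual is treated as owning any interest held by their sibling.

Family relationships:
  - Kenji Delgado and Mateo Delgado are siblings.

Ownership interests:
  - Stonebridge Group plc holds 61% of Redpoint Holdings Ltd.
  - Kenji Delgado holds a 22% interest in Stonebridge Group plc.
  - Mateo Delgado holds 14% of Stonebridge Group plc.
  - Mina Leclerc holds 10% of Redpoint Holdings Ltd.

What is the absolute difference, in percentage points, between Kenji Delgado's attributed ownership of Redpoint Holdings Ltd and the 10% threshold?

11.96

By sibling attribution (R3), Kenji Delgado is treated as also owning Mateo Delgado's interest in Stonebridge Group plc, giving 22% + 14% = 36%.
Chain via Stonebridge Group plc (R1): 36% × 61% = 21.96% of Redpoint Holdings Ltd.
21.96% exceeds the 10% threshold by 11.96 percentage points.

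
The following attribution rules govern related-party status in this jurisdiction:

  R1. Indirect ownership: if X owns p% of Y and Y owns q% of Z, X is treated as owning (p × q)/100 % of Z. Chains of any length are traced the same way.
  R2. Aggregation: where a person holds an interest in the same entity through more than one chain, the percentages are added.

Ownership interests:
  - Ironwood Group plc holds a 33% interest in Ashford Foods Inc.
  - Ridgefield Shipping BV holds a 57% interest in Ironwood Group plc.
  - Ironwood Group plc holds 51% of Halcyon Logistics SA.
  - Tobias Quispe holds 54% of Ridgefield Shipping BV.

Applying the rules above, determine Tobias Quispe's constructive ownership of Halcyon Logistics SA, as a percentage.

15.6978%

Chain via Ridgefield Shipping BV → Ironwood Group plc (R1): 54% × 57% × 51% = 15.6978% of Halcyon Logistics SA.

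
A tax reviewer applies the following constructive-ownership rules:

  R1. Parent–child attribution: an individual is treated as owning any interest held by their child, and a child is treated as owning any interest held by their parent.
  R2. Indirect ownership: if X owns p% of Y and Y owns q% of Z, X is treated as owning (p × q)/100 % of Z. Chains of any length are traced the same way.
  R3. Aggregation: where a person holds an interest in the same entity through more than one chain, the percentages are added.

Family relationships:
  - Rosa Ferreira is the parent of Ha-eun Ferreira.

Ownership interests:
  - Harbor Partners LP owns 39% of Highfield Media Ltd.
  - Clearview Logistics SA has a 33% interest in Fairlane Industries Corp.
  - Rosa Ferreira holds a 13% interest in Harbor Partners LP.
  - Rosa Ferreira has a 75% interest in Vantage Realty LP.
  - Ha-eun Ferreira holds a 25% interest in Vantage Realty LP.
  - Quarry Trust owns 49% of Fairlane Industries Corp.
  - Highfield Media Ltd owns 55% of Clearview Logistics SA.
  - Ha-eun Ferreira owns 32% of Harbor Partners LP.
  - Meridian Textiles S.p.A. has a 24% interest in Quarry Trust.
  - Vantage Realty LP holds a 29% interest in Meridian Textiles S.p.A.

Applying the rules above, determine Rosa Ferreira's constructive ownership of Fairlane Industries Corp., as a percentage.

6.595725%

By parent–child attribution (R1), Rosa Ferreira is treated as also owning Ha-eun Ferreira's interest in Vantage Realty LP, giving 75% + 25% = 100%.
By parent–child attribution (R1), Rosa Ferreira is treated as also owning Ha-eun Ferreira's interest in Harbor Partners LP, giving 13% + 32% = 45%.
Chain via Vantage Realty LP → Meridian Textiles S.p.A. → Quarry Trust (R2): 100% × 29% × 24% × 49% = 3.4104% of Fairlane Industries Corp.
Chain via Harbor Partners LP → Highfield Media Ltd → Clearview Logistics SA (R2): 45% × 39% × 55% × 33% = 3.185325% of Fairlane Industries Corp.
Aggregating (R3): 3.4104% + 3.185325% = 6.595725%.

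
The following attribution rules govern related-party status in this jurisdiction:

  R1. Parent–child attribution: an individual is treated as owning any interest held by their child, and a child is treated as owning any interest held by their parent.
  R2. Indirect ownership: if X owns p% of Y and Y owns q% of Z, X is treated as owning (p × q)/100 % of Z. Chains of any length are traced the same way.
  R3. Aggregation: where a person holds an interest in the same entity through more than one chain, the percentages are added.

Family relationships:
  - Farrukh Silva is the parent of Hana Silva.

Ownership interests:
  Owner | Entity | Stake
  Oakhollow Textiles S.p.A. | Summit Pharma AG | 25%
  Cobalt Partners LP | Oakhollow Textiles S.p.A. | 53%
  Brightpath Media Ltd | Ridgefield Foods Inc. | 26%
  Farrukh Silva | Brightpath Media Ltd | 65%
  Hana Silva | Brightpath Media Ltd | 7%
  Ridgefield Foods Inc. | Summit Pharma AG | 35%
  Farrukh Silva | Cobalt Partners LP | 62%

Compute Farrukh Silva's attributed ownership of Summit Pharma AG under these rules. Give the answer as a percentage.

By parent–child attribution (R1), Farrukh Silva is treated as also owning Hana Silva's interest in Brightpath Media Ltd, giving 65% + 7% = 72%.
Chain via Cobalt Partners LP → Oakhollow Textiles S.p.A. (R2): 62% × 53% × 25% = 8.215% of Summit Pharma AG.
Chain via Brightpath Media Ltd → Ridgefield Foods Inc. (R2): 72% × 26% × 35% = 6.552% of Summit Pharma AG.
Aggregating (R3): 8.215% + 6.552% = 14.767%.

14.767%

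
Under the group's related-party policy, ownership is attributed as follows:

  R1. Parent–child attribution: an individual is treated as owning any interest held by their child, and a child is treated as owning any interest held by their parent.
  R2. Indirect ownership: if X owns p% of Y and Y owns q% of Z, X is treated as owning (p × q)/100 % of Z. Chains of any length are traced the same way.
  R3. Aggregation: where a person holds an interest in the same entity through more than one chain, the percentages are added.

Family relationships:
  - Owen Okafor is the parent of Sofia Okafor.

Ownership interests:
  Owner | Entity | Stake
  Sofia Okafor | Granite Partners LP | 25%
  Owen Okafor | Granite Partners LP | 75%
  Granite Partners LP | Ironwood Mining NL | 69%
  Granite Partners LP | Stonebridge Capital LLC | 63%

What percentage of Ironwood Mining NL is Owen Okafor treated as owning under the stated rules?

69%

By parent–child attribution (R1), Owen Okafor is treated as also owning Sofia Okafor's interest in Granite Partners LP, giving 75% + 25% = 100%.
Chain via Granite Partners LP (R2): 100% × 69% = 69% of Ironwood Mining NL.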